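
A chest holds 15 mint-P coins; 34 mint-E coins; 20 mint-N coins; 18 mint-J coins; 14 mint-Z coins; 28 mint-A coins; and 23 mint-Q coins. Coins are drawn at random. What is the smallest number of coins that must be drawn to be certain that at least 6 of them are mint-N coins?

In the worst case for collecting mint-N coins, every non-mint-N coin comes out first.
There are 15 + 34 + 18 + 14 + 28 + 23 = 132 non-mint-N coins altogether.
After those, each further coin must be mint-N, so 132 + 6 = 138 draws guarantee 6 mint-N coins.

138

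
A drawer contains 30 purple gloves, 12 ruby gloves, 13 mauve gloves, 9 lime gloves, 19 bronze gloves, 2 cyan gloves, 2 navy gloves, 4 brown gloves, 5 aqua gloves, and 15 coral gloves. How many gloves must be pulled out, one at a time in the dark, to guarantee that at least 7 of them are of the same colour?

50

Pigeonhole: the 10 colours are the holes; the gloves drawn are the pigeons.
To avoid 7 of any one colour, the worst case takes at most 6 of each colour, or every glove of a colour that has fewer than 6.
That gives 6 + 6 + 6 + 6 + 6 + 2 + 2 + 4 + 5 + 6 = 49 gloves with no colour reaching 7.
The next glove forces some colour to 7, so 49 + 1 = 50.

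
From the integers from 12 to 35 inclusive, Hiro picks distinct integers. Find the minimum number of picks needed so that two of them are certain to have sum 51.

15

Group the elements by complementary pair {x, 51−x}: {16,35}, {17,34}, {18,33}, …, giving 10 two-element pairs and 4 integers whose partner 51−x falls outside [12,35].
By the pigeonhole principle, treating each of those 14 groups as a pigeonhole, one can pick one integer per group — 14 integers — with no two summing to 51.
The 15th integer lands in an occupied pair, forcing a sum of 51.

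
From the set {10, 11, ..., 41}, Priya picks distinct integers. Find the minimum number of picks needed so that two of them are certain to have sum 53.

18

Two chosen integers sum to 53 exactly when both halves of some pair {x, 53−x} with 12 ≤ x ≤ 53−x ≤ 41 are chosen — 15 such pairs.
The remaining 2 elements (those with no distinct partner in range) can never complete a 53-sum, so the worst case takes all of them and one from each pair: 2 + 15 = 17.
The 18th integer has to be the second member of some pair, so 17 + 1 = 18.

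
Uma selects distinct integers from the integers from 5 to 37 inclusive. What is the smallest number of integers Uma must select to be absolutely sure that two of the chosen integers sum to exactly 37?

Two chosen integers sum to 37 exactly when both halves of some pair {x, 37−x} with 5 ≤ x ≤ 37−x ≤ 32 are chosen — 14 such pairs.
The remaining 5 elements (those with no distinct partner in range) can never complete a 37-sum, so the worst case takes all of them and one from each pair: 5 + 14 = 19.
The 20th integer has to be the second member of some pair, so 19 + 1 = 20.

20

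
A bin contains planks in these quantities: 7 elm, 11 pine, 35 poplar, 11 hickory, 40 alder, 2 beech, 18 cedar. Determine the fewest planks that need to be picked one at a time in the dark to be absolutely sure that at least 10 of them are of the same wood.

55

The 7 woods are the holes; the planks drawn are the pigeons.
To avoid 10 of any one wood, the worst case takes at most 9 of each wood, or every plank of a wood that has fewer than 9.
That gives 7 + 9 + 9 + 9 + 9 + 2 + 9 = 54 planks with no wood reaching 10.
The next plank forces some wood to 10, so 54 + 1 = 55.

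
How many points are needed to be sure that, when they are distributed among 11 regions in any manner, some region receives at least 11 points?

111

With 110 points one could put exactly 10 in each of the 11 regions, and no region would reach 11.
One more point must land in a region that already has 10, giving it 11.
So 11 × 10 + 1 = 111 points are required.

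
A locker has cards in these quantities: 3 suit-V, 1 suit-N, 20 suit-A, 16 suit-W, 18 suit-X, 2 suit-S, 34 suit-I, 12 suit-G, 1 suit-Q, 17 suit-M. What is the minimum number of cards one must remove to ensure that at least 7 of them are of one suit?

An adversary could hand out at most 6 cards per suit (4 suits run out sooner): 3 + 1 + 6 + 6 + 6 + 2 + 6 + 6 + 1 + 6 = 43 cards and still no suit has 7.
By pigeonhole, one more card lands in a suit already at 6, so 44 draws are enough and 43 are not.

44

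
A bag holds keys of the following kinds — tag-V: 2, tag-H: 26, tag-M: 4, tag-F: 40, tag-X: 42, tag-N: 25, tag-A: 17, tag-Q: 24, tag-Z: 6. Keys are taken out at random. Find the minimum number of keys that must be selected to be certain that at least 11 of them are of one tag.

An adversary could hand out at most 10 keys per tag (tag-V, tag-M, tag-Z run out sooner): 2 + 10 + 4 + 10 + 10 + 10 + 10 + 10 + 6 = 72 keys and still no tag has 11.
One more key lands in a tag already at 10, so 73 draws are enough and 72 are not.

73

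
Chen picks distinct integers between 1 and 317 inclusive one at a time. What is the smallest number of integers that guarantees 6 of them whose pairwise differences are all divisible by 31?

Integers whose pairwise differences are multiples of 31 are exactly those sharing a remainder mod 31. The 31 residue classes mod 31 are the pigeonholes.
With 155 integers one could put 5 in each residue class and have no class reach 6.
The 156th integer pushes some class to 6, so 31·5 + 1 = 156.

156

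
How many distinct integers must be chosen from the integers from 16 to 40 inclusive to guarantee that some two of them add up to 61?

16

Group the elements by complementary pair {x, 61−x}: {21,40}, {22,39}, {23,38}, …, giving 10 two-element pairs and 5 integers whose partner 61−x falls outside [16,40].
Treating each of those 15 groups as a pigeonhole, one can pick one integer per group — 15 integers — with no two summing to 61.
The 16th integer lands in an occupied pair, forcing a sum of 61.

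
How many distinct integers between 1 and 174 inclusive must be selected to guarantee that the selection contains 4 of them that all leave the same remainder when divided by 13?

Pigeonhole: the 13 residue classes mod 13 are the pigeonholes.
With 39 integers one could put 3 in each residue class and have no class reach 4.
The 40th integer pushes some class to 4, so 13·3 + 1 = 40.

40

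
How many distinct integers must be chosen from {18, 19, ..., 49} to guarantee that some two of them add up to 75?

21

A set avoiding the sum 75 can contain at most one of each pair {x, 75−x}, plus the 8 elements whose complement lies outside the range.
The integers 18, …, 37 (20 of them) are such a set: any two sum to at least 18+19 = 37 and at most 36+37 = 73 < 75.
Any 21st integer completes one of the 12 pairs, so 21 choices force a sum of 75.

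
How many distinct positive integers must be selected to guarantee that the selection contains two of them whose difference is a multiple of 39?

40

Integers whose pairwise differences are multiples of 39 are exactly those sharing a remainder mod 39. By pigeonhole, the 39 residue classes mod 39 are the pigeonholes.
With 39 integers one could put 1 in each residue class and have no class reach 2.
The 40th integer pushes some class to 2, so 39·1 + 1 = 40.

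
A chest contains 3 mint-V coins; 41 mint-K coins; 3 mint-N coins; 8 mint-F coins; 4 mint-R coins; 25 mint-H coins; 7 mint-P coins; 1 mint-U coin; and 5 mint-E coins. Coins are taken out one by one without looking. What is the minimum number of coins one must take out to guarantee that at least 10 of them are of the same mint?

50

Put each drawn coin into a box by mint. The largest draw with every box below 10 takes min(count, 9) from each mint; mints with fewer than 9 contribute all they have.
Σ min(cᵢ, 9) = 3 + 9 + 3 + 8 + 4 + 9 + 7 + 1 + 5 = 49.
Draw number 49 + 1 = 50 must push one box to 10.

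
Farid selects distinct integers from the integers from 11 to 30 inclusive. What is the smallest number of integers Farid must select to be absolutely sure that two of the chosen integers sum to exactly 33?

15

Group the elements by complementary pair {x, 33−x}: {11,22}, {12,21}, {13,20}, …, giving 6 two-element pairs and 8 integers whose partner 33−x falls outside [11,30].
By pigeonhole, treating each of those 14 groups as a pigeonhole, one can pick one integer per group — 14 integers — with no two summing to 33.
The 15th integer lands in an occupied pair, forcing a sum of 33.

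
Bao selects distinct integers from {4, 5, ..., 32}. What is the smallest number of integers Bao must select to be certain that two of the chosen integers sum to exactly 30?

Two chosen integers sum to 30 exactly when both halves of some pair {x, 30−x} with 4 ≤ x ≤ 30−x ≤ 26 are chosen — 11 such pairs.
The remaining 7 elements (those with no distinct partner in range) can never complete a 30-sum, so the worst case takes all of them and one from each pair: 7 + 11 = 18.
The 19th integer has to be the second member of some pair, so 18 + 1 = 19.

19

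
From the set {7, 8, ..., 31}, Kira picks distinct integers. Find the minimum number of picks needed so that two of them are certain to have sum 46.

Two chosen integers sum to 46 exactly when both halves of some pair {x, 46−x} with 15 ≤ x ≤ 46−x ≤ 31 are chosen — 8 such pairs.
The remaining 9 elements (those with no distinct partner in range) can never complete a 46-sum, so the worst case takes all of them and one from each pair: 9 + 8 = 17.
By the pigeonhole principle, the 18th integer has to be the second member of some pair, so 17 + 1 = 18.

18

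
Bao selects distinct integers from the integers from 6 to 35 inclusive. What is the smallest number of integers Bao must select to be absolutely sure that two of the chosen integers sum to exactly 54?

23

Group the elements by complementary pair {x, 54−x}: {19,35}, {20,34}, {21,33}, …, giving 8 two-element pairs, the single value 27 (it cannot pair with itself since the integers are distinct), and 13 integers whose partner 54−x falls outside [6,35].
Pigeonhole: treating each of those 22 groups as a pigeonhole, one can pick one integer per group — 22 integers — with no two summing to 54.
The 23rd integer lands in an occupied pair, forcing a sum of 54.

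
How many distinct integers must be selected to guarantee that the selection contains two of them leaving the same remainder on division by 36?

37

The 36 residue classes mod 36 are the pigeonholes.
With 36 integers one could put 1 in each residue class and have no class reach 2.
The 37th integer pushes some class to 2, so 36·1 + 1 = 37.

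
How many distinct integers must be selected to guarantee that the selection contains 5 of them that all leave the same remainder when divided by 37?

149

Pigeonhole: the 37 residue classes mod 37 are the pigeonholes.
With 148 integers one could put 4 in each residue class and have no class reach 5.
The 149th integer pushes some class to 5, so 37·4 + 1 = 149.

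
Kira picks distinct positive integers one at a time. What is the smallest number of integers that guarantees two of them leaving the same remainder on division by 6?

7

The 6 residue classes mod 6 are the pigeonholes.
With 6 integers one could put 1 in each residue class and have no class reach 2.
The 7th integer pushes some class to 2, so 6·1 + 1 = 7.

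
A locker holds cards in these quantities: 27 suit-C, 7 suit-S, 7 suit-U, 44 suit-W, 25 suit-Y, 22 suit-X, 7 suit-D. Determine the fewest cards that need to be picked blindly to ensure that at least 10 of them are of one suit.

An adversary could hand out at most 9 cards per suit (suit-S, suit-U, suit-D run out sooner): 9 + 7 + 7 + 9 + 9 + 9 + 7 = 57 cards and still no suit has 10.
One more card lands in a suit already at 9, so 58 draws are enough and 57 are not.

58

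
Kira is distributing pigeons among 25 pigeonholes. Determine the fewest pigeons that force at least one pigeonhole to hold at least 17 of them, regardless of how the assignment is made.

With 400 pigeons one could put exactly 16 in each of the 25 pigeonholes, and no pigeonhole would reach 17.
One more pigeon must land in a pigeonhole that already has 16, giving it 17.
So 25 × 16 + 1 = 401 pigeons are required.

401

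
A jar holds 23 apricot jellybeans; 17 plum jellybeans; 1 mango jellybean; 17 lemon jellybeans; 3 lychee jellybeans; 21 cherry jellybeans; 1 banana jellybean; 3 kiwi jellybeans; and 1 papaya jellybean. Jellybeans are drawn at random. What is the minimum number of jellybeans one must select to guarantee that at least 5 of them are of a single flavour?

An adversary could hand out at most 4 jellybeans per flavour (5 flavours run out sooner): 4 + 4 + 1 + 4 + 3 + 4 + 1 + 3 + 1 = 25 jellybeans and still no flavour has 5.
By pigeonhole, one more jellybean lands in a flavour already at 4, so 26 draws are enough and 25 are not.

26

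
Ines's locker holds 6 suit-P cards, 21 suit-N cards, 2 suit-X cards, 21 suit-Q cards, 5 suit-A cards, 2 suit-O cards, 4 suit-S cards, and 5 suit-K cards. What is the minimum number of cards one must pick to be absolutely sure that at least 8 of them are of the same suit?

The 8 suits are the holes; the cards drawn are the pigeons.
To avoid 8 of any one suit, the worst case takes at most 7 of each suit, or every card of a suit that has fewer than 7.
That gives 6 + 7 + 2 + 7 + 5 + 2 + 4 + 5 = 38 cards with no suit reaching 8.
The next card forces some suit to 8, so 38 + 1 = 39.

39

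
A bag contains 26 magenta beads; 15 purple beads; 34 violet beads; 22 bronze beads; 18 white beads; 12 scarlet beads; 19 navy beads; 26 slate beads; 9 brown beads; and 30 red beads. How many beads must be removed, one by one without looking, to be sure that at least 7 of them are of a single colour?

An adversary could hand out at most 6 beads per colour: 6 + 6 + 6 + 6 + 6 + 6 + 6 + 6 + 6 + 6 = 60 beads and still no colour has 7.
One more bead lands in a colour already at 6, so 61 draws are enough and 60 are not.

61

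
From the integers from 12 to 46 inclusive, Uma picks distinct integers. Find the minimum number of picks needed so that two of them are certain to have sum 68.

24

A set avoiding the sum 68 can contain at most one of each pair {x, 68−x}, plus the 11 elements whose complement lies outside the range or equal to its own complement.
The integers 12, …, 34 (23 of them) are such a set: any two sum to at least 12+13 = 25 and at most 33+34 = 67 < 68.
Pigeonhole: any 24th integer completes one of the 12 pairs, so 24 choices force a sum of 68.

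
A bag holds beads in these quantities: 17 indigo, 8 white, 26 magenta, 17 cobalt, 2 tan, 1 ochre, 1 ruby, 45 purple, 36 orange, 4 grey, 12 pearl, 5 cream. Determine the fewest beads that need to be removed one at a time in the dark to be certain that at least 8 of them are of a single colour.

Put each drawn bead into a box by colour. The largest draw with every box below 8 takes min(count, 7) from each colour; colours with fewer than 7 contribute all they have.
Σ min(cᵢ, 7) = 7 + 7 + 7 + 7 + 2 + 1 + 1 + 7 + 7 + 4 + 7 + 5 = 62.
Draw number 62 + 1 = 63 must push one box to 8.

63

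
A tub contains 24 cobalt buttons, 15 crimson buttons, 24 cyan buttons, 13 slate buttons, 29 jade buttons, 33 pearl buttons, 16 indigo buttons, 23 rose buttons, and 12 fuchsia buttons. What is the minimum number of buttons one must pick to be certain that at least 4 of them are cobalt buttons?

169

In the worst case for collecting cobalt buttons, every non-cobalt button comes out first.
There are 15 + 24 + 13 + 29 + 33 + 16 + 23 + 12 = 165 non-cobalt buttons altogether.
After those, each further button must be cobalt, so 165 + 4 = 169 draws guarantee 4 cobalt buttons.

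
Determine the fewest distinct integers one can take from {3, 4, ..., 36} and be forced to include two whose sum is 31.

A set avoiding the sum 31 can contain at most one of each pair {x, 31−x}, plus the 8 elements whose complement lies outside the range.
The integers 16, …, 36 (21 of them) are such a set: any two sum to at least 16+17 = 33 > 31.
Pigeonhole: any 22nd integer completes one of the 13 pairs, so 22 choices force a sum of 31.

22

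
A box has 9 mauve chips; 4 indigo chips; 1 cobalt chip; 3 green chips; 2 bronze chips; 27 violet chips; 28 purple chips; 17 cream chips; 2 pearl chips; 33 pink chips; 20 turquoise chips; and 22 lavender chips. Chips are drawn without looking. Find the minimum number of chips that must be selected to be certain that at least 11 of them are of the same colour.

By pigeonhole, put each drawn chip into a box by colour. The largest draw with every box below 11 takes min(count, 10) from each colour; colours with fewer than 10 contribute all they have.
Σ min(cᵢ, 10) = 9 + 4 + 1 + 3 + 2 + 10 + 10 + 10 + 2 + 10 + 10 + 10 = 81.
Draw number 81 + 1 = 82 must push one box to 11.

82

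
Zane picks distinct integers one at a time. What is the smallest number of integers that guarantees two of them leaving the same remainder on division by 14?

By pigeonhole, the 14 residue classes mod 14 are the pigeonholes.
With 14 integers one could put 1 in each residue class and have no class reach 2.
The 15th integer pushes some class to 2, so 14·1 + 1 = 15.

15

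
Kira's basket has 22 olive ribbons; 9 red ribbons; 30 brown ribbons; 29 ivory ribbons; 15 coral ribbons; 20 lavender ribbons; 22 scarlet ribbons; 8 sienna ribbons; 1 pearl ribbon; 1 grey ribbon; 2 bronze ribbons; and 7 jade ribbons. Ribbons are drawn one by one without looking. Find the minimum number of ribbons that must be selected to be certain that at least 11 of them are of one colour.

The 12 colours are the holes; the ribbons drawn are the pigeons.
To avoid 11 of any one colour, the worst case takes at most 10 of each colour, or every ribbon of a colour that has fewer than 10.
That gives 10 + 9 + 10 + 10 + 10 + 10 + 10 + 8 + 1 + 1 + 2 + 7 = 88 ribbons with no colour reaching 11.
The next ribbon forces some colour to 11, so 88 + 1 = 89.

89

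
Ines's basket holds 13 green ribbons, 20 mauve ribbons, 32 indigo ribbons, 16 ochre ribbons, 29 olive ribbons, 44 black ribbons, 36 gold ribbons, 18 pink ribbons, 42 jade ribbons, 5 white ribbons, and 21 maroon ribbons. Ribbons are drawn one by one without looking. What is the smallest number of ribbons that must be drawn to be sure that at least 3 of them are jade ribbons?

237

In the worst case for collecting jade ribbons, every non-jade ribbon comes out first.
There are 13 + 20 + 32 + 16 + 29 + 44 + 36 + 18 + 5 + 21 = 234 non-jade ribbons altogether.
After those, each further ribbon must be jade, so 234 + 3 = 237 draws guarantee 3 jade ribbons.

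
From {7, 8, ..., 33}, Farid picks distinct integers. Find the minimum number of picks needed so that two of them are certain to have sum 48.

Two chosen integers sum to 48 exactly when both halves of some pair {x, 48−x} with 15 ≤ x ≤ 48−x ≤ 33 are chosen — 9 such pairs.
The remaining 9 elements (those with no distinct partner in range) can never complete a 48-sum, so the worst case takes all of them and one from each pair: 9 + 9 = 18.
The 19th integer has to be the second member of some pair, so 18 + 1 = 19.

19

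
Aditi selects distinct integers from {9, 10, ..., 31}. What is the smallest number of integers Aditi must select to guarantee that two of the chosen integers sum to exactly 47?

16

Group the elements by complementary pair {x, 47−x}: {16,31}, {17,30}, {18,29}, …, giving 8 two-element pairs and 7 integers whose partner 47−x falls outside [9,31].
Treating each of those 15 groups as a pigeonhole, one can pick one integer per group — 15 integers — with no two summing to 47.
The 16th integer lands in an occupied pair, forcing a sum of 47.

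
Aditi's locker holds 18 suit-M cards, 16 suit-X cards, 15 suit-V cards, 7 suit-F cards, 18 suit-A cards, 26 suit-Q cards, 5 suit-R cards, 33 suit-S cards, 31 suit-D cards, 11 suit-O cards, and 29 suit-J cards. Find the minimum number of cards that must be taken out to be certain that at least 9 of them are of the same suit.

The 11 suits are the holes; the cards drawn are the pigeons.
To avoid 9 of any one suit, the worst case takes at most 8 of each suit, or every card of a suit that has fewer than 8.
That gives 8 + 8 + 8 + 7 + 8 + 8 + 5 + 8 + 8 + 8 + 8 = 84 cards with no suit reaching 9.
The next card forces some suit to 9, so 84 + 1 = 85.

85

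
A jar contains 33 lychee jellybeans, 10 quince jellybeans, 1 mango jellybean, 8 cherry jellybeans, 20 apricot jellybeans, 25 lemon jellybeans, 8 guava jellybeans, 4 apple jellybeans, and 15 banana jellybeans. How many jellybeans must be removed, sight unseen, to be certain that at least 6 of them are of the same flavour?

Put each drawn jellybean into a box by flavour. The largest draw with every box below 6 takes min(count, 5) from each flavour; flavours with fewer than 5 contribute all they have.
Σ min(cᵢ, 5) = 5 + 5 + 1 + 5 + 5 + 5 + 5 + 4 + 5 = 40.
Draw number 40 + 1 = 41 must push one box to 6.

41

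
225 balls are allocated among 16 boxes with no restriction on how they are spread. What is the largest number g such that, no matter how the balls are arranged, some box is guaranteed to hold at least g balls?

The 16 boxes are the holes and the 225 balls are the pigeons.
If every box held at most 14 balls, the total would be at most 16 × 14 = 224, which is less than 225.
So some box holds at least ⌈225/16⌉ = 15 balls.

15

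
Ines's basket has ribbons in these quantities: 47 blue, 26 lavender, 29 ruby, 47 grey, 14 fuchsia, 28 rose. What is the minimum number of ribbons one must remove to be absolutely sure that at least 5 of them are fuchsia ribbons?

182

In the worst case for collecting fuchsia ribbons, every non-fuchsia ribbon comes out first.
There are 47 + 26 + 29 + 47 + 28 = 177 non-fuchsia ribbons altogether.
After those, each further ribbon must be fuchsia, so 177 + 5 = 182 draws guarantee 5 fuchsia ribbons.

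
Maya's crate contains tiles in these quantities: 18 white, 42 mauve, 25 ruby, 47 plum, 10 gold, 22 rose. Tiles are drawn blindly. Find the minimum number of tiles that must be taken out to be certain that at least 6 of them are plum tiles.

In the worst case for collecting plum tiles, every non-plum tile comes out first.
There are 18 + 42 + 25 + 10 + 22 = 117 non-plum tiles altogether.
After those, each further tile must be plum, so 117 + 6 = 123 draws guarantee 6 plum tiles.

123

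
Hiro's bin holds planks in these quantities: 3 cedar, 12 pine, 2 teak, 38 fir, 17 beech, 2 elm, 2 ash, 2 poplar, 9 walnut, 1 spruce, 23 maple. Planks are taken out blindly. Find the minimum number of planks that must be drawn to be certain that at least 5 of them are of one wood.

The 11 woods are the holes; the planks drawn are the pigeons.
To avoid 5 of any one wood, the worst case takes at most 4 of each wood, or every plank of a wood that has fewer than 4.
That gives 3 + 4 + 2 + 4 + 4 + 2 + 2 + 2 + 4 + 1 + 4 = 32 planks with no wood reaching 5.
The next plank forces some wood to 5, so 32 + 1 = 33.

33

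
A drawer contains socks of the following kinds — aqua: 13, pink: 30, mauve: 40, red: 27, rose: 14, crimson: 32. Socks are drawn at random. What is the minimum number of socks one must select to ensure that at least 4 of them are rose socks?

In the worst case for collecting rose socks, every non-rose sock comes out first.
There are 13 + 30 + 40 + 27 + 32 = 142 non-rose socks altogether.
After those, each further sock must be rose, so 142 + 4 = 146 draws guarantee 4 rose socks.

146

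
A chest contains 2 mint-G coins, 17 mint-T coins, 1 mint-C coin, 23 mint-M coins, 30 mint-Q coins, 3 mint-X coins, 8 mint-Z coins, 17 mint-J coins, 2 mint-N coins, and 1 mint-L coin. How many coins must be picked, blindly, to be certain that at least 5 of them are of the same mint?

An adversary could hand out at most 4 coins per mint (5 mints run out sooner): 2 + 4 + 1 + 4 + 4 + 3 + 4 + 4 + 2 + 1 = 29 coins and still no mint has 5.
By pigeonhole, one more coin lands in a mint already at 4, so 30 draws are enough and 29 are not.

30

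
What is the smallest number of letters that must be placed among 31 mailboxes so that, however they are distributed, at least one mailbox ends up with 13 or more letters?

With 372 letters one could put exactly 12 in each of the 31 mailboxes, and no mailbox would reach 13.
One more letter must land in a mailbox that already has 12, giving it 13.
So 31 × 12 + 1 = 373 letters are required.

373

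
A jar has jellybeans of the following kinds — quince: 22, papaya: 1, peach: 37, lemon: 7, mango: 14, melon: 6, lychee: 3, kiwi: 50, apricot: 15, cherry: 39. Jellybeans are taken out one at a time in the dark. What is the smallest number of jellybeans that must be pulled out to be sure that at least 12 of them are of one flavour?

An adversary could hand out at most 11 jellybeans per flavour (4 flavours run out sooner): 11 + 1 + 11 + 7 + 11 + 6 + 3 + 11 + 11 + 11 = 83 jellybeans and still no flavour has 12.
By pigeonhole, one more jellybean lands in a flavour already at 11, so 84 draws are enough and 83 are not.

84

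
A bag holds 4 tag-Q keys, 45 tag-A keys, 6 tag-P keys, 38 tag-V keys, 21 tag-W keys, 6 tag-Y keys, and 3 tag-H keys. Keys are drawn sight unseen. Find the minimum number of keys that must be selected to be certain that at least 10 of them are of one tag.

47

An adversary could hand out at most 9 keys per tag (4 tags run out sooner): 4 + 9 + 6 + 9 + 9 + 6 + 3 = 46 keys and still no tag has 10.
By pigeonhole, one more key lands in a tag already at 9, so 47 draws are enough and 46 are not.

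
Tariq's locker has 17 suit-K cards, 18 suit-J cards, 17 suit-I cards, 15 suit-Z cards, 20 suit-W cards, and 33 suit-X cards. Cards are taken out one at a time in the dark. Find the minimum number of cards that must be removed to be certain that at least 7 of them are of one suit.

The 6 suits are the holes; the cards drawn are the pigeons.
To avoid 7 of any one suit, the worst case takes at most 6 of each suit.
That gives 6 + 6 + 6 + 6 + 6 + 6 = 36 cards with no suit reaching 7.
The next card forces some suit to 7, so 36 + 1 = 37.

37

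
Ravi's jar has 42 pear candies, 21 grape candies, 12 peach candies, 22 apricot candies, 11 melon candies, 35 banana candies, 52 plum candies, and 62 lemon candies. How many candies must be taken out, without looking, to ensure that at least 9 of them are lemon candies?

204

In the worst case for collecting lemon candies, every non-lemon candy comes out first.
There are 42 + 21 + 12 + 22 + 11 + 35 + 52 = 195 non-lemon candies altogether.
After those, each further candy must be lemon, so 195 + 9 = 204 draws guarantee 9 lemon candies.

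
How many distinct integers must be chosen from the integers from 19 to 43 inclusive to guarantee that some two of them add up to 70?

18

Group the elements by complementary pair {x, 70−x}: {27,43}, {28,42}, {29,41}, …, giving 8 two-element pairs; the single value 35 (it cannot pair with itself since the integers are distinct); and 8 integers whose partner 70−x falls outside [19,43].
By pigeonhole, treating each of those 17 groups as a pigeonhole, one can pick one integer per group — 17 integers — with no two summing to 70.
The 18th integer lands in an occupied pair, forcing a sum of 70.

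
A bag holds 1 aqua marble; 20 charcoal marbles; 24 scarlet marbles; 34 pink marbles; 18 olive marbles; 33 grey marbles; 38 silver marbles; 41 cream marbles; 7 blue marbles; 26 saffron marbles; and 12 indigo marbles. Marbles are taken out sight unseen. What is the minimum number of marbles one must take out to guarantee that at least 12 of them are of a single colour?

108

By the pigeonhole principle, put each drawn marble into a box by colour. The largest draw with every box below 12 takes min(count, 11) from each colour; colours with fewer than 11 contribute all they have.
Σ min(cᵢ, 11) = 1 + 11 + 11 + 11 + 11 + 11 + 11 + 11 + 7 + 11 + 11 = 107.
Draw number 107 + 1 = 108 must push one box to 12.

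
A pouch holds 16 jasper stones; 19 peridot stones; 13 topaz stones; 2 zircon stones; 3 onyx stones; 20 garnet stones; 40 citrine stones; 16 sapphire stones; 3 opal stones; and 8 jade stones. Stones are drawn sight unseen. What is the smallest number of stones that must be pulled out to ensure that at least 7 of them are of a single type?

The 10 types are the holes; the stones drawn are the pigeons.
To avoid 7 of any one type, the worst case takes at most 6 of each type, or every stone of a type that has fewer than 6.
That gives 6 + 6 + 6 + 2 + 3 + 6 + 6 + 6 + 3 + 6 = 50 stones with no type reaching 7.
The next stone forces some type to 7, so 50 + 1 = 51.

51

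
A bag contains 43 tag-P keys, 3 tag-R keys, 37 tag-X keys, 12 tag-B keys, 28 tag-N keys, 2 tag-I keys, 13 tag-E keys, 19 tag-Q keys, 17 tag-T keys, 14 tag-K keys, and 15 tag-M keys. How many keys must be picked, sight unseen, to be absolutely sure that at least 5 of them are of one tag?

42

Put each drawn key into a box by tag. The largest draw with every box below 5 takes min(count, 4) from each tag; tags with fewer than 4 contribute all they have.
Σ min(cᵢ, 4) = 4 + 3 + 4 + 4 + 4 + 2 + 4 + 4 + 4 + 4 + 4 = 41.
Draw number 41 + 1 = 42 must push one box to 5.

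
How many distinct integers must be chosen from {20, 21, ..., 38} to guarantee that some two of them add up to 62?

13

Two chosen integers sum to 62 exactly when both halves of some pair {x, 62−x} with 24 ≤ x ≤ 62−x ≤ 38 are chosen — 7 such pairs.
The remaining 5 elements (those with no distinct partner in range) can never complete a 62-sum, so the worst case takes all of them and one from each pair: 5 + 7 = 12.
The 13th integer has to be the second member of some pair, so 12 + 1 = 13.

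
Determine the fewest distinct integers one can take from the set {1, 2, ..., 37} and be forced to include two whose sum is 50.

Two chosen integers sum to 50 exactly when both halves of some pair {x, 50−x} with 13 ≤ x ≤ 50−x ≤ 37 are chosen — 12 such pairs.
The remaining 13 elements (those with no distinct partner in range) can never complete a 50-sum, so the worst case takes all of them and one from each pair: 13 + 12 = 25.
By pigeonhole, the 26th integer has to be the second member of some pair, so 25 + 1 = 26.

26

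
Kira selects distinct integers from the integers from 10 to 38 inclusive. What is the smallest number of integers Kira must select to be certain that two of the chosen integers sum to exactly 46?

A set avoiding the sum 46 can contain at most one of each pair {x, 46−x}, plus the 3 elements whose complement lies outside the range or equal to its own complement.
The integers 23, …, 38 (16 of them) are such a set: any two sum to at least 23+24 = 47 > 46.
By the pigeonhole principle, any 17th integer completes one of the 13 pairs, so 17 choices force a sum of 46.

17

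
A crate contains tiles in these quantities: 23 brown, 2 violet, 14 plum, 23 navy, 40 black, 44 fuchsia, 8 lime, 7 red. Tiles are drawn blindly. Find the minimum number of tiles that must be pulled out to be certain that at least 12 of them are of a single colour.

Pigeonhole: the 8 colours are the holes; the tiles drawn are the pigeons.
To avoid 12 of any one colour, the worst case takes at most 11 of each colour, or every tile of a colour that has fewer than 11.
That gives 11 + 2 + 11 + 11 + 11 + 11 + 8 + 7 = 72 tiles with no colour reaching 12.
The next tile forces some colour to 12, so 72 + 1 = 73.

73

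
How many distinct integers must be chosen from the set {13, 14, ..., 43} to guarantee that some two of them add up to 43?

23

A set avoiding the sum 43 can contain at most one of each pair {x, 43−x}, plus the 13 elements whose complement lies outside the range.
The integers 22, …, 43 (22 of them) are such a set: any two sum to at least 22+23 = 45 > 43.
Any 23rd integer completes one of the 9 pairs, so 23 choices force a sum of 43.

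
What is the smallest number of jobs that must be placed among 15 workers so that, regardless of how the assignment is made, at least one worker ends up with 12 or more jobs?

166

With 165 jobs one could put exactly 11 in each of the 15 workers, and no worker would reach 12.
By the pigeonhole principle, one more job must land in a worker that already has 11, giving it 12.
So 15 × 11 + 1 = 166 jobs are required.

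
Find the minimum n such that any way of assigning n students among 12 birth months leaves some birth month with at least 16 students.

181

With 180 students one could put exactly 15 in each of the 12 birth months, and no birth month would reach 16.
By pigeonhole, one more student must land in a birth month that already has 15, giving it 16.
So 12 × 15 + 1 = 181 students are required.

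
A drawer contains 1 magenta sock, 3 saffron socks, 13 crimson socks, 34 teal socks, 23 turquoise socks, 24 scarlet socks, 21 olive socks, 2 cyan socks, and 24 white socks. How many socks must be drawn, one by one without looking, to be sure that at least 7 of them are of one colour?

An adversary could hand out at most 6 socks per colour (magenta, saffron, cyan run out sooner): 1 + 3 + 6 + 6 + 6 + 6 + 6 + 2 + 6 = 42 socks and still no colour has 7.
By the pigeonhole principle, one more sock lands in a colour already at 6, so 43 draws are enough and 42 are not.

43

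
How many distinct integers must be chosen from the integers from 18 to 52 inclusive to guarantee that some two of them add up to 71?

A set avoiding the sum 71 can contain at most one of each pair {x, 71−x}, plus the 1 element whose complement lies outside the range.
The integers 18, …, 35 (18 of them) are such a set: any two sum to at least 18+19 = 37 and at most 34+35 = 69 < 71.
Any 19th integer completes one of the 17 pairs, so 19 choices force a sum of 71.

19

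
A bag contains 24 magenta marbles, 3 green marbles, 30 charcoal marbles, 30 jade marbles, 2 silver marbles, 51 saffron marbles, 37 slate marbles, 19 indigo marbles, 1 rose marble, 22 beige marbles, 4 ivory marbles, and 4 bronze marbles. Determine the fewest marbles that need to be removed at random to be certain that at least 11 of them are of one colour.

85

Put each drawn marble into a box by colour. The largest draw with every box below 11 takes min(count, 10) from each colour; colours with fewer than 10 contribute all they have.
Σ min(cᵢ, 10) = 10 + 3 + 10 + 10 + 2 + 10 + 10 + 10 + 1 + 10 + 4 + 4 = 84.
Draw number 84 + 1 = 85 must push one box to 11.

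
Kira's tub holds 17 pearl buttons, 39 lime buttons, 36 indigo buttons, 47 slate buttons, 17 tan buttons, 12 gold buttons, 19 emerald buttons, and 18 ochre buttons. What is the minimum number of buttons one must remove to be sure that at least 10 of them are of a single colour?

By pigeonhole, the 8 colours are the holes; the buttons drawn are the pigeons.
To avoid 10 of any one colour, the worst case takes at most 9 of each colour.
That gives 9 + 9 + 9 + 9 + 9 + 9 + 9 + 9 = 72 buttons with no colour reaching 10.
The next button forces some colour to 10, so 72 + 1 = 73.

73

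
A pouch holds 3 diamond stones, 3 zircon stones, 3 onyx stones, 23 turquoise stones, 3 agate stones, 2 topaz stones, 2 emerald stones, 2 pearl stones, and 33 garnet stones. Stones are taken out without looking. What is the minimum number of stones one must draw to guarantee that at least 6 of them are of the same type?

An adversary could hand out at most 5 stones per type (7 types run out sooner): 3 + 3 + 3 + 5 + 3 + 2 + 2 + 2 + 5 = 28 stones and still no type has 6.
One more stone lands in a type already at 5, so 29 draws are enough and 28 are not.

29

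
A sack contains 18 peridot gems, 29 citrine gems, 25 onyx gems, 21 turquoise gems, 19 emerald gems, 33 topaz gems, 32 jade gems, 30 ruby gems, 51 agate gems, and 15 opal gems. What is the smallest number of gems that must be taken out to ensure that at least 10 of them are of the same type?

The 10 types are the holes; the gems drawn are the pigeons.
To avoid 10 of any one type, the worst case takes at most 9 of each type.
That gives 9 + 9 + 9 + 9 + 9 + 9 + 9 + 9 + 9 + 9 = 90 gems with no type reaching 10.
The next gem forces some type to 10, so 90 + 1 = 91.

91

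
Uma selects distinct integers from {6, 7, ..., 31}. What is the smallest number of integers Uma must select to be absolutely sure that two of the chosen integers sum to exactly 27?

19

A set avoiding the sum 27 can contain at most one of each pair {x, 27−x}, plus the 10 elements whose complement lies outside the range.
The integers 14, …, 31 (18 of them) are such a set: any two sum to at least 14+15 = 29 > 27.
By pigeonhole, any 19th integer completes one of the 8 pairs, so 19 choices force a sum of 27.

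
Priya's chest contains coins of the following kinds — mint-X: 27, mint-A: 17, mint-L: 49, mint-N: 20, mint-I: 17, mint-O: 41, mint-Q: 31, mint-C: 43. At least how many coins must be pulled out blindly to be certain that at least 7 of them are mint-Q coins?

In the worst case for collecting mint-Q coins, every non-mint-Q coin comes out first.
There are 27 + 17 + 49 + 20 + 17 + 41 + 43 = 214 non-mint-Q coins altogether.
After those, each further coin must be mint-Q, so 214 + 7 = 221 draws guarantee 7 mint-Q coins.

221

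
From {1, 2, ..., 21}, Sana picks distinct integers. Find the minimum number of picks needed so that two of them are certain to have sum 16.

15

Group the elements by complementary pair {x, 16−x}: {1,15}, {2,14}, {3,13}, …, giving 7 two-element pairs, the single value 8 (it cannot pair with itself since the integers are distinct), and 6 integers whose partner 16−x falls outside [1,21].
Treating each of those 14 groups as a pigeonhole, one can pick one integer per group — 14 integers — with no two summing to 16.
The 15th integer lands in an occupied pair, forcing a sum of 16.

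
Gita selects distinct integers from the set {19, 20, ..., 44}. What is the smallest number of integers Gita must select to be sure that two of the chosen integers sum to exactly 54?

19

Group the elements by complementary pair {x, 54−x}: {19,35}, {20,34}, {21,33}, …, giving 8 two-element pairs, the single value 27 (it cannot pair with itself since the integers are distinct), and 9 integers whose partner 54−x falls outside [19,44].
By the pigeonhole principle, treating each of those 18 groups as a pigeonhole, one can pick one integer per group — 18 integers — with no two summing to 54.
The 19th integer lands in an occupied pair, forcing a sum of 54.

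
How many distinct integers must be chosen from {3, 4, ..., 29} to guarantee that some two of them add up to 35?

16

A set avoiding the sum 35 can contain at most one of each pair {x, 35−x}, plus the 3 elements whose complement lies outside the range.
The integers 3, …, 17 (15 of them) are such a set: any two sum to at least 3+4 = 7 and at most 16+17 = 33 < 35.
By pigeonhole, any 16th integer completes one of the 12 pairs, so 16 choices force a sum of 35.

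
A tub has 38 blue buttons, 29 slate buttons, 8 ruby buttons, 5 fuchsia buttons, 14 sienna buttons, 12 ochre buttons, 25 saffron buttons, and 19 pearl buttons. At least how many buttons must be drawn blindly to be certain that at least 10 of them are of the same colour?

68

Put each drawn button into a box by colour. The largest draw with every box below 10 takes min(count, 9) from each colour; colours with fewer than 9 contribute all they have.
Σ min(cᵢ, 9) = 9 + 9 + 8 + 5 + 9 + 9 + 9 + 9 = 67.
Draw number 67 + 1 = 68 must push one box to 10.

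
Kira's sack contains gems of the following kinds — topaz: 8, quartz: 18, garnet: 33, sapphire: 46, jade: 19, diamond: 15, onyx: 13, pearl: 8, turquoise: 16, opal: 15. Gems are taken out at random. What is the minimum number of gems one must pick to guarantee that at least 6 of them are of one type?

51

An adversary could hand out at most 5 gems per type: 5 + 5 + 5 + 5 + 5 + 5 + 5 + 5 + 5 + 5 = 50 gems and still no type has 6.
One more gem lands in a type already at 5, so 51 draws are enough and 50 are not.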